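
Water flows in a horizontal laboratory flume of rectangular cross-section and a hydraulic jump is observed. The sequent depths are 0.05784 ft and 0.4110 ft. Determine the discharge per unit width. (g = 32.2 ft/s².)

For a rectangular channel the momentum equation gives q² = ½·g·y₁·y₂·(y₁ + y₂) = ½×32.2×0.05784×0.4110×0.4688 = 0.1794.
q = √0.1794 = 0.4236 ft²/s.

q = 0.4236 ft²/s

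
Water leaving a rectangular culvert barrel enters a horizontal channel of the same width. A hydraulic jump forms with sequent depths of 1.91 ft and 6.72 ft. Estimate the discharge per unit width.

For a rectangular channel the momentum equation gives q² = ½·g·y₁·y₂·(y₁ + y₂) = ½×32.2×1.91×6.72×8.63 = 1783.
q = √1783 = 42.2 ft²/s.

q = 42.2 ft²/s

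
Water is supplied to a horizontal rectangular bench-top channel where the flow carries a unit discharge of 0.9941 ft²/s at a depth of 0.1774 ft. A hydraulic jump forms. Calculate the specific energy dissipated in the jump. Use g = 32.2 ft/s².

V₁ = q/y₁ = 0.9941/0.1774 = 5.604 ft/s. Fr₁ = V₁/√(g·y₁) = 5.604/√(32.2×0.1774) = 2.345.
Conjugate-depth relation: y₂/y₁ = ½[√(1 + 8Fr₁²) − 1] = ½[√44.978 − 1] = 2.853.
y₂ = 2.853 × 0.1774 = 0.5062 ft.
Head loss: ΔE = (y₂ − y₁)³/(4y₁y₂) = (0.5062 − 0.1774)³/(4×0.1774×0.5062) = 0.03554/0.3592 = 0.09894 ft.

ΔE = 0.09894 ft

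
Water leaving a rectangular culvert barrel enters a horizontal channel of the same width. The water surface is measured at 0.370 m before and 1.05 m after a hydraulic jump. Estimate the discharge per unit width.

q = 1.64 m²/s

For a rectangular channel the momentum equation gives q² = ½·g·y₁·y₂·(y₁ + y₂) = ½×9.81×0.370×1.05×1.42 = 2.71.
q = √2.71 = 1.64 m²/s.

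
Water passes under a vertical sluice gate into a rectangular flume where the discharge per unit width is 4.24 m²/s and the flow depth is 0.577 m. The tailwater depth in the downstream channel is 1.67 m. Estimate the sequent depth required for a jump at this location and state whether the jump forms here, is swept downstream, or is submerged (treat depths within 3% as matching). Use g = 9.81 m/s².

y₂ = 2.25 m; the jump is swept downstream

V₁ = q/y₁ = 4.24/0.577 = 7.35 m/s. Fr₁ = V₁/√(g·y₁) = 7.35/√(9.81×0.577) = 3.09.
Conjugate-depth relation: y₂/y₁ = ½[√(1 + 8Fr₁²) − 1] = ½[√77.32 − 1] = 3.90.
y₂ = 3.90 × 0.577 = 2.25 m.
Tailwater y_tw = 1.67 m: y_tw < y₂, so the jump is swept downstream.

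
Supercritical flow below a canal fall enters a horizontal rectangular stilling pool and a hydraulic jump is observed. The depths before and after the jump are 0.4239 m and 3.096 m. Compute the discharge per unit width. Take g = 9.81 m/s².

For a rectangular channel the momentum equation gives q² = ½·g·y₁·y₂·(y₁ + y₂) = ½×9.81×0.4239×3.096×3.520 = 22.66.
q = √22.66 = 4.760 m²/s.

q = 4.760 m²/s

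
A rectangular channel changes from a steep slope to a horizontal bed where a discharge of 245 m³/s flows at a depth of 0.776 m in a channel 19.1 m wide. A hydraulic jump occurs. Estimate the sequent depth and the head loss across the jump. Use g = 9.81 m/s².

y₂ = 6.20 m; ΔE = 8.29 m

q = Q/b = 245/19.1 = 12.8 m²/s; V₁ = q/y₁ = 16.5 m/s. Fr₁ = V₁/√(g·y₁) = 5.99.
Sequent-depth ratio: y₂/y₁ = ½[√(1 + 8Fr₁²) − 1] = ½[√288.1 − 1] = 7.99.
y₂ = 7.99 × 0.776 = 6.20 m.
V₂ = q/y₂ = 12.8/6.20 = 2.07 m/s. E₁ = y₁ + V₁²/2g = 14.7 m; E₂ = y₂ + V₂²/2g = 6.42 m. ΔE = E₁ − E₂ = 8.29 m.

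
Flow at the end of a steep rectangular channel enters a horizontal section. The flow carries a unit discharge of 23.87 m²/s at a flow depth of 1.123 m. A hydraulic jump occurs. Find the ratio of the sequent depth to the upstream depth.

V₁ = q/y₁ = 23.87/1.123 = 21.26 m/s. Fr₁ = V₁/√(g·y₁) = 21.26/√(9.81×1.123) = 6.404.
Bélanger equation: y₂/y₁ = ½[√(1 + 8Fr₁²) − 1] = ½[√329.09 − 1] = 8.570.

y₂/y₁ = 8.570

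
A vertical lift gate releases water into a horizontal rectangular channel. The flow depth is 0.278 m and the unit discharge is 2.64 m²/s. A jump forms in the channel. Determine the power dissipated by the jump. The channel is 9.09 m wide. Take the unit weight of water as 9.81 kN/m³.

V₁ = q/y₁ = 2.64/0.278 = 9.50 m/s. Fr₁ = V₁/√(g·y₁) = 9.50/√(9.81×0.278) = 5.75.
Sequent-depth ratio: y₂/y₁ = ½[√(1 + 8Fr₁²) − 1] = ½[√265.5 − 1] = 7.65.
y₂ = 7.65 × 0.278 = 2.13 m.
V₂ = q/y₂ = 2.64/2.13 = 1.24 m/s. E₁ = y₁ + V₁²/2g = 4.87 m; E₂ = y₂ + V₂²/2g = 2.20 m. ΔE = E₁ − E₂ = 2.67 m.
Q = q·b = 2.64 × 9.09 = 24.0 m³/s. P = γ·Q·ΔE = 9.81 × 24.0 × 2.67 = 629 kW.

P = 629 kW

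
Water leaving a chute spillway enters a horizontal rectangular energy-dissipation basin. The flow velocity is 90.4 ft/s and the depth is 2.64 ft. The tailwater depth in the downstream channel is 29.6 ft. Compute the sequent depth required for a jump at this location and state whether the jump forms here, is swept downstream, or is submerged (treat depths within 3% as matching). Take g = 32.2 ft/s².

Fr₁ = V₁/√(g·y₁) = 90.4/√(32.2×2.64) = 9.80.
By Bélanger, y₂/y₁ = ½[√(1 + 8Fr₁²) − 1] = ½[√770.1 − 1] = 13.4.
y₂ = 13.4 × 2.64 = 35.3 ft.
Tailwater y_tw = 29.6 ft: y_tw < y₂, so the jump is swept downstream.

y₂ = 35.3 ft; the jump is swept downstream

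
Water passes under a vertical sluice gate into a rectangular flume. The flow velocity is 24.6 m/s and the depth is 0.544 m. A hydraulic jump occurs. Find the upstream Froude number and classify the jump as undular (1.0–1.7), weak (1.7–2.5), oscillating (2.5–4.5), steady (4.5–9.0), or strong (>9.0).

Fr₁ = 10.6; strong jump

Fr₁ = V₁/√(g·y₁) = 24.6/√(9.81×0.544) = 10.6.
Fr₁ = 10.6 lies in the strong range.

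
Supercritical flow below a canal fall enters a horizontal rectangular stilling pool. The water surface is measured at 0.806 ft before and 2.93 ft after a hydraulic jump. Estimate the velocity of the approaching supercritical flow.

For a rectangular channel the momentum equation gives q² = ½·g·y₁·y₂·(y₁ + y₂) = ½×32.2×0.806×2.93×3.74 = 142.
q = √142 = 11.9 ft²/s.
V₁ = q/y₁ = 11.9/0.806 = 14.8 ft/s.

V₁ = 14.8 ft/s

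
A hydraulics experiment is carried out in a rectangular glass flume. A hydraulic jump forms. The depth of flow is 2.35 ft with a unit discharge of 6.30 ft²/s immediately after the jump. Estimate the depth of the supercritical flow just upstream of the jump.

y₁ = 0.384 ft

V₂ = q/y₂ = 6.30/2.35 = 2.68 ft/s; Fr₂ = V₂/√(g·y₂) = 0.308.
From the momentum equation (using Fr₂), y₁/y₂ = ½[√(1 + 8Fr₂²) − 1] = ½[√1.760 − 1] = 0.163.
y₁ = 0.163 × 2.35 = 0.384 ft.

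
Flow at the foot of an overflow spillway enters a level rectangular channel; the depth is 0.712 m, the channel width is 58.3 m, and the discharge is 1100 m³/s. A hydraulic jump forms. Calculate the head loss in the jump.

q = Q/b = 1100/58.3 = 18.9 m²/s; V₁ = q/y₁ = 26.5 m/s. Fr₁ = V₁/√(g·y₁) = 10.0.
By Bélanger, y₂/y₁ = ½[√(1 + 8Fr₁²) − 1] = ½[√805.3 − 1] = 13.7.
y₂ = 13.7 × 0.712 = 9.75 m.
Head loss: ΔE = (y₂ − y₁)³/(4y₁y₂) = (9.75 − 0.712)³/(4×0.712×9.75) = 737/27.8 = 26.6 m.

ΔE = 26.6 m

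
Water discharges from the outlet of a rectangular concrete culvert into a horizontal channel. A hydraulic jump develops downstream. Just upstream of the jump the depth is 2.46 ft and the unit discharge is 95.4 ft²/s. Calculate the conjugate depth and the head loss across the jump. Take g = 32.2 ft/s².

V₁ = q/y₁ = 95.4/2.46 = 38.8 ft/s. Fr₁ = V₁/√(g·y₁) = 38.8/√(32.2×2.46) = 4.36.
Conjugate-depth relation: y₂/y₁ = ½[√(1 + 8Fr₁²) − 1] = ½[√152.9 − 1] = 5.68.
y₂ = 5.68 × 2.46 = 14.0 ft.
Head loss: ΔE = (y₂ − y₁)³/(4y₁y₂) = (14.0 − 2.46)³/(4×2.46×14.0) = 1528/138 = 11.1 ft.

y₂ = 14.0 ft; ΔE = 11.1 ft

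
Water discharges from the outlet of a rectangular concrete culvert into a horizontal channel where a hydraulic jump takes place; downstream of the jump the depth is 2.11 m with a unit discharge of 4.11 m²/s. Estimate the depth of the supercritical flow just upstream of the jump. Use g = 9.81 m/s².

V₂ = q/y₂ = 4.11/2.11 = 1.95 m/s; Fr₂ = V₂/√(g·y₂) = 0.428.
From the momentum equation (using Fr₂), y₁/y₂ = ½[√(1 + 8Fr₂²) − 1] = ½[√2.466 − 1] = 0.285.
y₁ = 0.285 × 2.11 = 0.602 m.

y₁ = 0.602 m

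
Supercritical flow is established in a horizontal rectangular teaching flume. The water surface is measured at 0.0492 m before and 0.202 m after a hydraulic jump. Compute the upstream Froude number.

Fr₁ = 3.24

For a rectangular channel the momentum equation gives q² = ½·g·y₁·y₂·(y₁ + y₂) = ½×9.81×0.0492×0.202×0.251 = 0.0122.
q = √0.0122 = 0.111 m²/s.
V₁ = q/y₁ = 2.25 m/s; Fr₁ = V₁/√(g·y₁) = 3.24.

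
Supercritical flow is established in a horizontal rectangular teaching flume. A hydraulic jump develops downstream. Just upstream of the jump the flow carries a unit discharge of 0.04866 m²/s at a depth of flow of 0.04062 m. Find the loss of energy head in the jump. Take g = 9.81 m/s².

ΔE = 0.008473 m

V₁ = q/y₁ = 0.04866/0.04062 = 1.198 m/s. Fr₁ = V₁/√(g·y₁) = 1.198/√(9.81×0.04062) = 1.898.
Sequent-depth ratio: y₂/y₁ = ½[√(1 + 8Fr₁²) − 1] = ½[√29.810 − 1] = 2.230.
y₂ = 2.230 × 0.04062 = 0.09058 m.
V₂ = q/y₂ = 0.04866/0.09058 = 0.5372 m/s. E₁ = y₁ + V₁²/2g = 0.1138 m; E₂ = y₂ + V₂²/2g = 0.1053 m. ΔE = E₁ − E₂ = 0.008473 m.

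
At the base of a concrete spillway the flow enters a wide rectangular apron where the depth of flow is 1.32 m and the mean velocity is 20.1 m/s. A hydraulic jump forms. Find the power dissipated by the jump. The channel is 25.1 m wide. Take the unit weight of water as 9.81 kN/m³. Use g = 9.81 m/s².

Fr₁ = V₁/√(g·y₁) = 20.1/√(9.81×1.32) = 5.59.
Conjugate-depth relation: y₂/y₁ = ½[√(1 + 8Fr₁²) − 1] = ½[√250.6 − 1] = 7.42.
y₂ = 7.42 × 1.32 = 9.79 m.
Head loss: ΔE = (y₂ − y₁)³/(4y₁y₂) = (9.79 − 1.32)³/(4×1.32×9.79) = 607/51.7 = 11.7 m.
q = V₁·y₁ = 20.1 × 1.32 = 26.5 m²/s. Q = q·b = 26.5 × 25.1 = 666 m³/s. P = γ·Q·ΔE = 9.81 × 666 × 11.7 = 76758 kW.

P = 76758 kW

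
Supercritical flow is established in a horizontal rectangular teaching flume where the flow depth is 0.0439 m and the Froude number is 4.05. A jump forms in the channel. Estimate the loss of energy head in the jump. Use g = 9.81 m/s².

Fr₁ = 4.05 (given).
Sequent-depth ratio: y₂/y₁ = ½[√(1 + 8Fr₁²) − 1] = ½[√132.2 − 1] = 5.25.
y₂ = 5.25 × 0.0439 = 0.230 m.
Head loss: ΔE = (y₂ − y₁)³/(4y₁y₂) = (0.230 − 0.0439)³/(4×0.0439×0.230) = 0.00649/0.0405 = 0.160 m.

ΔE = 0.160 m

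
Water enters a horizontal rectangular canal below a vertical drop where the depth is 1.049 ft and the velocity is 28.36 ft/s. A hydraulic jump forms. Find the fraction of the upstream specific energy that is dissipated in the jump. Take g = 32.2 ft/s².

ΔE/E₁ = 0.480 (48.0%)

Fr₁ = V₁/√(g·y₁) = 28.36/√(32.2×1.049) = 4.880.
From the momentum equation for a rectangular channel, y₂/y₁ = ½[√(1 + 8Fr₁²) − 1] = ½[√191.49 − 1] = 6.419.
y₂ = 6.419 × 1.049 = 6.734 ft.
E₁ = y₁ + V₁²/2g = 13.54 ft. ΔE = (y₂ − y₁)³/(4y₁y₂) = 6.501 ft. ΔE/E₁ = 6.501/13.54 = 0.480.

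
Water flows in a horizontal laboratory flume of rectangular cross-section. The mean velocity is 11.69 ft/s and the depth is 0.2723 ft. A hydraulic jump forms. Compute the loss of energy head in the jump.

ΔE = 0.9227 ft

Fr₁ = V₁/√(g·y₁) = 11.69/√(32.2×0.2723) = 3.948.
Bélanger equation: y₂/y₁ = ½[√(1 + 8Fr₁²) − 1] = ½[√125.69 − 1] = 5.105.
y₂ = 5.105 × 0.2723 = 1.390 ft.
Head loss: ΔE = (y₂ − y₁)³/(4y₁y₂) = (1.390 − 0.2723)³/(4×0.2723×1.390) = 1.397/1.514 = 0.9227 ft.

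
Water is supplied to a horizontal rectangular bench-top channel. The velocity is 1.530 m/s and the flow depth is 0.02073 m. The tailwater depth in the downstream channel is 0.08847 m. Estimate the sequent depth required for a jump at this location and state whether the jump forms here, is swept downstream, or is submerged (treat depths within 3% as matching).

Fr₁ = V₁/√(g·y₁) = 1.530/√(9.81×0.02073) = 3.393.
Conjugate-depth relation: y₂/y₁ = ½[√(1 + 8Fr₁²) − 1] = ½[√93.088 − 1] = 4.324.
y₂ = 4.324 × 0.02073 = 0.08964 m.
Tailwater y_tw = 0.08847 m: y_tw ≈ y₂, so the jump forms here.

y₂ = 0.08964 m; the jump forms here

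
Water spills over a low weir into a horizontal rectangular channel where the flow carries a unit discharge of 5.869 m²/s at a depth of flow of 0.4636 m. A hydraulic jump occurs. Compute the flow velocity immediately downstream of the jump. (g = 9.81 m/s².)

V₂ = 1.600 m/s

V₁ = q/y₁ = 5.869/0.4636 = 12.66 m/s. Fr₁ = V₁/√(g·y₁) = 12.66/√(9.81×0.4636) = 5.936.
Conjugate-depth relation: y₂/y₁ = ½[√(1 + 8Fr₁²) − 1] = ½[√282.92 − 1] = 7.910.
y₂ = 7.910 × 0.4636 = 3.667 m.
V₂ = q/y₂ = 5.869/3.667 = 1.600 m/s.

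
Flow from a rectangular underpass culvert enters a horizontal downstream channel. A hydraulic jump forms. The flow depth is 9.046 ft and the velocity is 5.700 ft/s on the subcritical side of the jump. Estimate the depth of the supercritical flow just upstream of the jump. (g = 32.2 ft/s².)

Fr₂ = V₂/√(g·y₂) = 5.700/√(32.2×9.046) = 0.3340.
Since the conjugate-depth ratio holds either way, y₁/y₂ = ½[√(1 + 8Fr₂²) − 1] = ½[√1.8923 − 1] = 0.1878.
y₁ = 0.1878 × 9.046 = 1.699 ft.

y₁ = 1.699 ft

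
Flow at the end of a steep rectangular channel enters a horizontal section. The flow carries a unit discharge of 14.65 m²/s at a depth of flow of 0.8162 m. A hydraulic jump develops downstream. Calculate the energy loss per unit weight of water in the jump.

ΔE = 10.08 m

V₁ = q/y₁ = 14.65/0.8162 = 17.95 m/s. Fr₁ = V₁/√(g·y₁) = 17.95/√(9.81×0.8162) = 6.343.
From the momentum equation for a rectangular channel, y₂/y₁ = ½[√(1 + 8Fr₁²) − 1] = ½[√322.89 − 1] = 8.485.
y₂ = 8.485 × 0.8162 = 6.925 m.
Head loss: ΔE = (y₂ − y₁)³/(4y₁y₂) = (6.925 − 0.8162)³/(4×0.8162×6.925) = 228.0/22.61 = 10.08 m.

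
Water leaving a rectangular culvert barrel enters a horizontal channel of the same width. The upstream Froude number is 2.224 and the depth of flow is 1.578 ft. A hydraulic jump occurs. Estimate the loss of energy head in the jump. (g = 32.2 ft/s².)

Fr₁ = 2.224 (given).
Bélanger equation: y₂/y₁ = ½[√(1 + 8Fr₁²) − 1] = ½[√40.569 − 1] = 2.685.
y₂ = 2.685 × 1.578 = 4.236 ft.
Head loss: ΔE = (y₂ − y₁)³/(4y₁y₂) = (4.236 − 1.578)³/(4×1.578×4.236) = 18.79/26.74 = 0.7026 ft.

ΔE = 0.7026 ft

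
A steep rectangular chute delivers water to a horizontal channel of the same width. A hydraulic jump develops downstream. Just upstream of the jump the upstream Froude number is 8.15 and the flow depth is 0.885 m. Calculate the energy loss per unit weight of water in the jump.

Fr₁ = 8.15 (given).
From the momentum equation for a rectangular channel, y₂/y₁ = ½[√(1 + 8Fr₁²) − 1] = ½[√532.4 − 1] = 11.0.
y₂ = 11.0 × 0.885 = 9.77 m.
V₁ = Fr₁·√(g·y₁) = 8.15×√(9.81×0.885) = 24.0 m/s; q = V₁·y₁ = 21.3 m²/s. V₂ = q/y₂ = 21.3/9.77 = 2.18 m/s. E₁ = y₁ + V₁²/2g = 30.3 m; E₂ = y₂ + V₂²/2g = 10.0 m. ΔE = E₁ − E₂ = 20.3 m.

ΔE = 20.3 m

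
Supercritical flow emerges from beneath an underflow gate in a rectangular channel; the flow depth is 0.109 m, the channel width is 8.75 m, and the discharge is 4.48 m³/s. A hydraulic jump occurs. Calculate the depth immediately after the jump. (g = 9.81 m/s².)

y₂ = 0.648 m

q = Q/b = 4.48/8.75 = 0.512 m²/s; V₁ = q/y₁ = 4.70 m/s. Fr₁ = V₁/√(g·y₁) = 4.54.
Conjugate-depth relation: y₂/y₁ = ½[√(1 + 8Fr₁²) − 1] = ½[√166.1 − 1] = 5.94.
y₂ = 5.94 × 0.109 = 0.648 m.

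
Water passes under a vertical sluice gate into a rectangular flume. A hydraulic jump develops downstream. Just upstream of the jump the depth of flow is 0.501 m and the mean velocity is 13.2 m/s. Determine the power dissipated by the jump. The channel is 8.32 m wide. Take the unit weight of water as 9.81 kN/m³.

P = 2842 kW

Fr₁ = V₁/√(g·y₁) = 13.2/√(9.81×0.501) = 5.95.
Sequent-depth ratio: y₂/y₁ = ½[√(1 + 8Fr₁²) − 1] = ½[√284.6 − 1] = 7.94.
y₂ = 7.94 × 0.501 = 3.98 m.
q = V₁·y₁ = 13.2 × 0.501 = 6.61 m²/s. V₂ = q/y₂ = 6.61/3.98 = 1.66 m/s. E₁ = y₁ + V₁²/2g = 9.38 m; E₂ = y₂ + V₂²/2g = 4.12 m. ΔE = E₁ − E₂ = 5.27 m.
Q = q·b = 6.61 × 8.32 = 55.0 m³/s. P = γ·Q·ΔE = 9.81 × 55.0 × 5.27 = 2842 kW.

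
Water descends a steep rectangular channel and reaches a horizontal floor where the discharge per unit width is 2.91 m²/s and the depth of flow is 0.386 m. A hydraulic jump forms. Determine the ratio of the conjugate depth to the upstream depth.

V₁ = q/y₁ = 2.91/0.386 = 7.54 m/s. Fr₁ = V₁/√(g·y₁) = 7.54/√(9.81×0.386) = 3.87.
By Bélanger, y₂/y₁ = ½[√(1 + 8Fr₁²) − 1] = ½[√121.1 − 1] = 5.00.

y₂/y₁ = 5.00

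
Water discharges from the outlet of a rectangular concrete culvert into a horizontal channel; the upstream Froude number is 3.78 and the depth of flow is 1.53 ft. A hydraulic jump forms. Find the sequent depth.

Fr₁ = 3.78 (given).
By Bélanger, y₂/y₁ = ½[√(1 + 8Fr₁²) − 1] = ½[√115.3 − 1] = 4.87.
y₂ = 4.87 × 1.53 = 7.45 ft.

y₂ = 7.45 ft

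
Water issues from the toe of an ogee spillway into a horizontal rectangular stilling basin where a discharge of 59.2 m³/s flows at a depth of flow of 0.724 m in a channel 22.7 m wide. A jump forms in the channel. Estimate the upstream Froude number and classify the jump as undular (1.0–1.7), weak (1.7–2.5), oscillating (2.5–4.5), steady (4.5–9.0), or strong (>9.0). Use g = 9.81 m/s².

Fr₁ = 1.35; undular jump

q = Q/b = 59.2/22.7 = 2.61 m²/s; V₁ = q/y₁ = 3.60 m/s. Fr₁ = V₁/√(g·y₁) = 1.35.
Fr₁ = 1.35 lies in the undular range.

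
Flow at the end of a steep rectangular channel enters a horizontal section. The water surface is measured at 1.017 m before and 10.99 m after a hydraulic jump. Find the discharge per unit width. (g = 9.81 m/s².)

q = 25.66 m²/s

For a rectangular channel the momentum equation gives q² = ½·g·y₁·y₂·(y₁ + y₂) = ½×9.81×1.017×10.99×12.01 = 658.3.
q = √658.3 = 25.66 m²/s.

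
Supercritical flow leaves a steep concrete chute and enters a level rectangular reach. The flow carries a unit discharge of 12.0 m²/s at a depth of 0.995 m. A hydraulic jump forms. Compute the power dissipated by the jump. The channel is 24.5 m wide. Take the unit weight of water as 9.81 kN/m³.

P = 9093 kW

V₁ = q/y₁ = 12.0/0.995 = 12.1 m/s. Fr₁ = V₁/√(g·y₁) = 12.1/√(9.81×0.995) = 3.86.
From the momentum equation for a rectangular channel, y₂/y₁ = ½[√(1 + 8Fr₁²) − 1] = ½[√120.2 − 1] = 4.98.
y₂ = 4.98 × 0.995 = 4.96 m.
Head loss: ΔE = (y₂ − y₁)³/(4y₁y₂) = (4.96 − 0.995)³/(4×0.995×4.96) = 62.2/19.7 = 3.15 m.
Q = q·b = 12.0 × 24.5 = 294 m³/s. P = γ·Q·ΔE = 9.81 × 294 × 3.15 = 9093 kW.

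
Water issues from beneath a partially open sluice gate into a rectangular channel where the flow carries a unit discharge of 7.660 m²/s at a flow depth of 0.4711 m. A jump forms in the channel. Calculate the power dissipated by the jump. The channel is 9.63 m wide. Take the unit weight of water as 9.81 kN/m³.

V₁ = q/y₁ = 7.660/0.4711 = 16.26 m/s. Fr₁ = V₁/√(g·y₁) = 16.26/√(9.81×0.4711) = 7.564.
From the momentum equation for a rectangular channel, y₂/y₁ = ½[√(1 + 8Fr₁²) − 1] = ½[√458.66 − 1] = 10.21.
y₂ = 10.21 × 0.4711 = 4.809 m.
V₂ = q/y₂ = 7.660/4.809 = 1.593 m/s. E₁ = y₁ + V₁²/2g = 13.95 m; E₂ = y₂ + V₂²/2g = 4.938 m. ΔE = E₁ − E₂ = 9.008 m.
Q = q·b = 7.660 × 9.63 = 73.77 m³/s. P = γ·Q·ΔE = 9.81 × 73.77 × 9.008 = 6518 kW.

P = 6518 kW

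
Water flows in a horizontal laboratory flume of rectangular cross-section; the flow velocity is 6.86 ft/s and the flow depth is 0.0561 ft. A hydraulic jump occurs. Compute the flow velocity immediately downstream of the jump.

V₂ = 1.02 ft/s

Fr₁ = V₁/√(g·y₁) = 6.86/√(32.2×0.0561) = 5.10.
Bélanger equation: y₂/y₁ = ½[√(1 + 8Fr₁²) − 1] = ½[√209.4 − 1] = 6.74.
y₂ = 6.74 × 0.0561 = 0.378 ft.
q = V₁·y₁ = 6.86 × 0.0561 = 0.385 ft²/s.
V₂ = q/y₂ = 0.385/0.378 = 1.02 ft/s.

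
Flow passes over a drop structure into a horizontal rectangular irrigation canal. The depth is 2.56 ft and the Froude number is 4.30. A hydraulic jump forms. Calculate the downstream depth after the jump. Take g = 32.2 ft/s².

Fr₁ = 4.30 (given).
Conjugate-depth relation: y₂/y₁ = ½[√(1 + 8Fr₁²) − 1] = ½[√148.9 − 1] = 5.60.
y₂ = 5.60 × 2.56 = 14.3 ft.

y₂ = 14.3 ft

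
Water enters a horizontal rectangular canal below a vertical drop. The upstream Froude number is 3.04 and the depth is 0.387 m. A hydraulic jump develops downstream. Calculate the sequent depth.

y₂ = 1.48 m

Fr₁ = 3.04 (given).
From the momentum equation for a rectangular channel, y₂/y₁ = ½[√(1 + 8Fr₁²) − 1] = ½[√74.93 − 1] = 3.83.
y₂ = 3.83 × 0.387 = 1.48 m.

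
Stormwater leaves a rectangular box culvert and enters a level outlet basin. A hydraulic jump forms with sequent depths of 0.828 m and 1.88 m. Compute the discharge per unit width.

q = 4.55 m²/s

For a rectangular channel the momentum equation gives q² = ½·g·y₁·y₂·(y₁ + y₂) = ½×9.81×0.828×1.88×2.71 = 20.7.
q = √20.7 = 4.55 m²/s.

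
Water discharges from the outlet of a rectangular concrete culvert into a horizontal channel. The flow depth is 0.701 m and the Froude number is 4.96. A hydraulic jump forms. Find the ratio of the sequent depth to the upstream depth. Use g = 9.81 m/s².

Fr₁ = 4.96 (given).
By Bélanger, y₂/y₁ = ½[√(1 + 8Fr₁²) − 1] = ½[√197.8 − 1] = 6.53.

y₂/y₁ = 6.53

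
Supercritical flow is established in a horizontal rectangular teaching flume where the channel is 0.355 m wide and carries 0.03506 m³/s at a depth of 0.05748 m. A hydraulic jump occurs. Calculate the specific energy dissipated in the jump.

ΔE = 0.02893 m

q = Q/b = 0.03506/0.355 = 0.09876 m²/s; V₁ = q/y₁ = 1.718 m/s. Fr₁ = V₁/√(g·y₁) = 2.288.
By Bélanger, y₂/y₁ = ½[√(1 + 8Fr₁²) − 1] = ½[√42.883 − 1] = 2.774.
y₂ = 2.774 × 0.05748 = 0.1595 m.
V₂ = q/y₂ = 0.09876/0.1595 = 0.6193 m/s. E₁ = y₁ + V₁²/2g = 0.2079 m; E₂ = y₂ + V₂²/2g = 0.1790 m. ΔE = E₁ − E₂ = 0.02893 m.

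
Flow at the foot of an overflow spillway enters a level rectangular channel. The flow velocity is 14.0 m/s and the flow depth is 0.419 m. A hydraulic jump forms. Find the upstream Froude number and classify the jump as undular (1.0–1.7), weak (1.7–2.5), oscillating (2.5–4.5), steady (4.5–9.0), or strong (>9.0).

Fr₁ = 6.91; steady jump

Fr₁ = V₁/√(g·y₁) = 14.0/√(9.81×0.419) = 6.91.
Fr₁ = 6.91 lies in the steady range.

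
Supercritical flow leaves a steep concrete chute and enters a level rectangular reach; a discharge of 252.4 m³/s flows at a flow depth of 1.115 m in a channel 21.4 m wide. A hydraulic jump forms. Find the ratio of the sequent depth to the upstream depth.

q = Q/b = 252.4/21.4 = 11.79 m²/s; V₁ = q/y₁ = 10.58 m/s. Fr₁ = V₁/√(g·y₁) = 3.198.
Sequent-depth ratio: y₂/y₁ = ½[√(1 + 8Fr₁²) − 1] = ½[√82.837 − 1] = 4.051.

y₂/y₁ = 4.051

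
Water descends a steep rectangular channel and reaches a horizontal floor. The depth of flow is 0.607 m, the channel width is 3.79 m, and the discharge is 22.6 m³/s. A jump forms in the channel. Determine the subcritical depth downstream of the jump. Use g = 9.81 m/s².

y₂ = 3.17 m

q = Q/b = 22.6/3.79 = 5.96 m²/s; V₁ = q/y₁ = 9.82 m/s. Fr₁ = V₁/√(g·y₁) = 4.03.
By Bélanger, y₂/y₁ = ½[√(1 + 8Fr₁²) − 1] = ½[√130.7 − 1] = 5.22.
y₂ = 5.22 × 0.607 = 3.17 m.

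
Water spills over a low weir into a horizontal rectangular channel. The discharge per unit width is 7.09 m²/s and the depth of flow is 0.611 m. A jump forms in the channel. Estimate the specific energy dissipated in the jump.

ΔE = 3.50 m

V₁ = q/y₁ = 7.09/0.611 = 11.6 m/s. Fr₁ = V₁/√(g·y₁) = 11.6/√(9.81×0.611) = 4.74.
By Bélanger, y₂/y₁ = ½[√(1 + 8Fr₁²) − 1] = ½[√180.7 − 1] = 6.22.
y₂ = 6.22 × 0.611 = 3.80 m.
Head loss: ΔE = (y₂ − y₁)³/(4y₁y₂) = (3.80 − 0.611)³/(4×0.611×3.80) = 32.5/9.29 = 3.50 m.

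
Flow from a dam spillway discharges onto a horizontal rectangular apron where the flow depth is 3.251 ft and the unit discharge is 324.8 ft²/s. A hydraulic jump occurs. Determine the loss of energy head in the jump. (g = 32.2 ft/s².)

V₁ = q/y₁ = 324.8/3.251 = 99.91 ft/s. Fr₁ = V₁/√(g·y₁) = 99.91/√(32.2×3.251) = 9.765.
Bélanger equation: y₂/y₁ = ½[√(1 + 8Fr₁²) − 1] = ½[√763.81 − 1] = 13.32.
y₂ = 13.32 × 3.251 = 43.30 ft.
Head loss: ΔE = (y₂ − y₁)³/(4y₁y₂) = (43.30 − 3.251)³/(4×3.251×43.30) = 64229/563.1 = 114.1 ft.

ΔE = 114.1 ft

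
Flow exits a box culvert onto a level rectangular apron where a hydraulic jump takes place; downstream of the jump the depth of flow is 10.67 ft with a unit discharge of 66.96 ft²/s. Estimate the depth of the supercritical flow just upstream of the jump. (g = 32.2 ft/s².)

y₁ = 2.052 ft

V₂ = q/y₂ = 66.96/10.67 = 6.276 ft/s; Fr₂ = V₂/√(g·y₂) = 0.3386.
Since the conjugate-depth ratio holds either way, y₁/y₂ = ½[√(1 + 8Fr₂²) − 1] = ½[√1.9170 − 1] = 0.1923.
y₁ = 0.1923 × 10.67 = 2.052 ft.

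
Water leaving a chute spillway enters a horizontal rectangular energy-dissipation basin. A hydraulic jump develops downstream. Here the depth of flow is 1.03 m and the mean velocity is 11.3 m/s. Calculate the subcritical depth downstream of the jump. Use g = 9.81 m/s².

y₂ = 4.69 m

Fr₁ = V₁/√(g·y₁) = 11.3/√(9.81×1.03) = 3.55.
Sequent-depth ratio: y₂/y₁ = ½[√(1 + 8Fr₁²) − 1] = ½[√102.1 − 1] = 4.55.
y₂ = 4.55 × 1.03 = 4.69 m.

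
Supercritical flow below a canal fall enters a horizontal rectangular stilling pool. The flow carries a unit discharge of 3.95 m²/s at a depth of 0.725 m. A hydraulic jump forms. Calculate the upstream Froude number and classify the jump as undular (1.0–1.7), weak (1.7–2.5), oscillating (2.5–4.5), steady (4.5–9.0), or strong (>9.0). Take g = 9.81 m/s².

Fr₁ = 2.04; weak jump

V₁ = q/y₁ = 3.95/0.725 = 5.45 m/s. Fr₁ = V₁/√(g·y₁) = 5.45/√(9.81×0.725) = 2.04.
Fr₁ = 2.04 lies in the weak range.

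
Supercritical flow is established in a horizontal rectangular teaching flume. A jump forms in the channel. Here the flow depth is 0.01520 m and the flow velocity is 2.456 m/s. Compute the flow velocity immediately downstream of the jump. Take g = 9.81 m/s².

Fr₁ = V₁/√(g·y₁) = 2.456/√(9.81×0.01520) = 6.360.
By Bélanger, y₂/y₁ = ½[√(1 + 8Fr₁²) − 1] = ½[√324.62 − 1] = 8.509.
y₂ = 8.509 × 0.01520 = 0.1293 m.
q = V₁·y₁ = 2.456 × 0.01520 = 0.03733 m²/s.
V₂ = q/y₂ = 0.03733/0.1293 = 0.2886 m/s.

V₂ = 0.2886 m/s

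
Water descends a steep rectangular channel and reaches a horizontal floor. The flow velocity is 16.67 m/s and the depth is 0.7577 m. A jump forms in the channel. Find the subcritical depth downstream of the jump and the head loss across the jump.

y₂ = 6.184 m; ΔE = 8.525 m

Fr₁ = V₁/√(g·y₁) = 16.67/√(9.81×0.7577) = 6.114.
Sequent-depth ratio: y₂/y₁ = ½[√(1 + 8Fr₁²) − 1] = ½[√300.09 − 1] = 8.161.
y₂ = 8.161 × 0.7577 = 6.184 m.
q = V₁·y₁ = 16.67 × 0.7577 = 12.63 m²/s. V₂ = q/y₂ = 12.63/6.184 = 2.043 m/s. E₁ = y₁ + V₁²/2g = 14.92 m; E₂ = y₂ + V₂²/2g = 6.397 m. ΔE = E₁ − E₂ = 8.525 m.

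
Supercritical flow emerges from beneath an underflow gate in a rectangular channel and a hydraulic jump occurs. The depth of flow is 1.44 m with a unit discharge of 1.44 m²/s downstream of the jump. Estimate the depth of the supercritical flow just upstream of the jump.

V₂ = q/y₂ = 1.44/1.44 = 1.00 m/s; Fr₂ = V₂/√(g·y₂) = 0.266.
Since the conjugate-depth ratio holds either way, y₁/y₂ = ½[√(1 + 8Fr₂²) − 1] = ½[√1.566 − 1] = 0.126.
y₁ = 0.126 × 1.44 = 0.181 m.

y₁ = 0.181 m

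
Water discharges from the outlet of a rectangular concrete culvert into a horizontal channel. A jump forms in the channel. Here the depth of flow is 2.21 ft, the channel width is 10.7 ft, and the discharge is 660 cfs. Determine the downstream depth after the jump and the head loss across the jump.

y₂ = 9.29 ft; ΔE = 4.33 ft

q = Q/b = 660/10.7 = 61.7 ft²/s; V₁ = q/y₁ = 27.9 ft/s. Fr₁ = V₁/√(g·y₁) = 3.31.
From the momentum equation for a rectangular channel, y₂/y₁ = ½[√(1 + 8Fr₁²) − 1] = ½[√88.57 − 1] = 4.21.
y₂ = 4.21 × 2.21 = 9.29 ft.
V₂ = q/y₂ = 61.7/9.29 = 6.64 ft/s. E₁ = y₁ + V₁²/2g = 14.3 ft; E₂ = y₂ + V₂²/2g = 9.98 ft. ΔE = E₁ − E₂ = 4.33 ft.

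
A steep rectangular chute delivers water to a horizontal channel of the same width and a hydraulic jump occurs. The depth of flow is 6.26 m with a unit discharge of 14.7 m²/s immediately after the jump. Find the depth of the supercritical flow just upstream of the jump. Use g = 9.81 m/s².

V₂ = q/y₂ = 14.7/6.26 = 2.35 m/s; Fr₂ = V₂/√(g·y₂) = 0.300.
Applying the sequent-depth relation in reverse, y₁/y₂ = ½[√(1 + 8Fr₂²) − 1] = ½[√1.718 − 1] = 0.155.
y₁ = 0.155 × 6.26 = 0.973 m.

y₁ = 0.973 m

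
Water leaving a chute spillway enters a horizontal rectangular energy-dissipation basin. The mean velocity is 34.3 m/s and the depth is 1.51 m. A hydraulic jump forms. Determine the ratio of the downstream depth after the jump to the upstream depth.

y₂/y₁ = 12.1

Fr₁ = V₁/√(g·y₁) = 34.3/√(9.81×1.51) = 8.91.
Sequent-depth ratio: y₂/y₁ = ½[√(1 + 8Fr₁²) − 1] = ½[√636.4 − 1] = 12.1.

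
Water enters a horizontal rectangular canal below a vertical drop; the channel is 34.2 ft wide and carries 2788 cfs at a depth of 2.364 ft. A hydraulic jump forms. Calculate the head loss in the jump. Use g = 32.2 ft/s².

q = Q/b = 2788/34.2 = 81.52 ft²/s; V₁ = q/y₁ = 34.48 ft/s. Fr₁ = V₁/√(g·y₁) = 3.952.
Conjugate-depth relation: y₂/y₁ = ½[√(1 + 8Fr₁²) − 1] = ½[√125.98 − 1] = 5.112.
y₂ = 5.112 × 2.364 = 12.08 ft.
V₂ = q/y₂ = 81.52/12.08 = 6.746 ft/s. E₁ = y₁ + V₁²/2g = 20.83 ft; E₂ = y₂ + V₂²/2g = 12.79 ft. ΔE = E₁ − E₂ = 8.038 ft.

ΔE = 8.038 ft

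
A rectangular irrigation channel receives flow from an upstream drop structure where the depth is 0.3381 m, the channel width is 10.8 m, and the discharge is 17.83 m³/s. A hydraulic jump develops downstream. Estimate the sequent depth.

q = Q/b = 17.83/10.8 = 1.651 m²/s; V₁ = q/y₁ = 4.883 m/s. Fr₁ = V₁/√(g·y₁) = 2.681.
By Bélanger, y₂/y₁ = ½[√(1 + 8Fr₁²) − 1] = ½[√58.510 − 1] = 3.325.
y₂ = 3.325 × 0.3381 = 1.124 m.

y₂ = 1.124 m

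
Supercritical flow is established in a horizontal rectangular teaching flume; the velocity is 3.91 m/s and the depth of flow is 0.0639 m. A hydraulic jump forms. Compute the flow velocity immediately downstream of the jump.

V₂ = 0.601 m/s

Fr₁ = V₁/√(g·y₁) = 3.91/√(9.81×0.0639) = 4.94.
By Bélanger, y₂/y₁ = ½[√(1 + 8Fr₁²) − 1] = ½[√196.1 − 1] = 6.50.
y₂ = 6.50 × 0.0639 = 0.415 m.
q = V₁·y₁ = 3.91 × 0.0639 = 0.250 m²/s.
V₂ = q/y₂ = 0.250/0.415 = 0.601 m/s.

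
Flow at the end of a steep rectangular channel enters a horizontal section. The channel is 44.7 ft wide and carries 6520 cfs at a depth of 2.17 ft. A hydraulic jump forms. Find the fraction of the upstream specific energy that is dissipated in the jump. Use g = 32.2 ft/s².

ΔE/E₁ = 0.665 (66.5%)

q = Q/b = 6520/44.7 = 146 ft²/s; V₁ = q/y₁ = 67.2 ft/s. Fr₁ = V₁/√(g·y₁) = 8.04.
From the momentum equation for a rectangular channel, y₂/y₁ = ½[√(1 + 8Fr₁²) − 1] = ½[√518.3 − 1] = 10.9.
y₂ = 10.9 × 2.17 = 23.6 ft.
E₁ = y₁ + V₁²/2g = 72.3 ft. ΔE = (y₂ − y₁)³/(4y₁y₂) = 48.1 ft. ΔE/E₁ = 48.1/72.3 = 0.665.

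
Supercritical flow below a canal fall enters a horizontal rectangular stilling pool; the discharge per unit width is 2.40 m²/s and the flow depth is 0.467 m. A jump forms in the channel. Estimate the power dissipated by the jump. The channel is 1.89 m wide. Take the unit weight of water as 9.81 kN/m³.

P = 12.8 kW

V₁ = q/y₁ = 2.40/0.467 = 5.14 m/s. Fr₁ = V₁/√(g·y₁) = 5.14/√(9.81×0.467) = 2.40.
Conjugate-depth relation: y₂/y₁ = ½[√(1 + 8Fr₁²) − 1] = ½[√47.12 − 1] = 2.93.
y₂ = 2.93 × 0.467 = 1.37 m.
Head loss: ΔE = (y₂ − y₁)³/(4y₁y₂) = (1.37 − 0.467)³/(4×0.467×1.37) = 0.735/2.56 = 0.287 m.
Q = q·b = 2.40 × 1.89 = 4.54 m³/s. P = γ·Q·ΔE = 9.81 × 4.54 × 0.287 = 12.8 kW.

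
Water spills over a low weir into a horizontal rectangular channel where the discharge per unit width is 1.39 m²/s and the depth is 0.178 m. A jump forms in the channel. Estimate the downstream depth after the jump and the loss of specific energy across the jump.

y₂ = 1.40 m; ΔE = 1.83 m

V₁ = q/y₁ = 1.39/0.178 = 7.81 m/s. Fr₁ = V₁/√(g·y₁) = 7.81/√(9.81×0.178) = 5.91.
Conjugate-depth relation: y₂/y₁ = ½[√(1 + 8Fr₁²) − 1] = ½[√280.4 − 1] = 7.87.
y₂ = 7.87 × 0.178 = 1.40 m.
V₂ = q/y₂ = 1.39/1.40 = 0.992 m/s. E₁ = y₁ + V₁²/2g = 3.29 m; E₂ = y₂ + V₂²/2g = 1.45 m. ΔE = E₁ − E₂ = 1.83 m.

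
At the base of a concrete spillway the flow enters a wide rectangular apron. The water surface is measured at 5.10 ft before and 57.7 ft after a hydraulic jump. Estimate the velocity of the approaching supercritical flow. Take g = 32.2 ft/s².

V₁ = 107 ft/s

For a rectangular channel the momentum equation gives q² = ½·g·y₁·y₂·(y₁ + y₂) = ½×32.2×5.10×57.7×62.8 = 297531.
q = √297531 = 545 ft²/s.
V₁ = q/y₁ = 545/5.10 = 107 ft/s.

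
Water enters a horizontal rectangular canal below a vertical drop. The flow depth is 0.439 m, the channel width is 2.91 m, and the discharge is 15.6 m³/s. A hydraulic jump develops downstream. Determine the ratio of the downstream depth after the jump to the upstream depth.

y₂/y₁ = 7.84

q = Q/b = 15.6/2.91 = 5.36 m²/s; V₁ = q/y₁ = 12.2 m/s. Fr₁ = V₁/√(g·y₁) = 5.88.
Conjugate-depth relation: y₂/y₁ = ½[√(1 + 8Fr₁²) − 1] = ½[√278.0 − 1] = 7.84.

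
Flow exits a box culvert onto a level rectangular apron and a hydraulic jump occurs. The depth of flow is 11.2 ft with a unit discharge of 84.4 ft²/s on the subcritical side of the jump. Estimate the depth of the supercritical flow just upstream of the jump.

V₂ = q/y₂ = 84.4/11.2 = 7.54 ft/s; Fr₂ = V₂/√(g·y₂) = 0.397.
Applying the sequent-depth relation in reverse, y₁/y₂ = ½[√(1 + 8Fr₂²) − 1] = ½[√2.260 − 1] = 0.252.
y₁ = 0.252 × 11.2 = 2.82 ft.

y₁ = 2.82 ft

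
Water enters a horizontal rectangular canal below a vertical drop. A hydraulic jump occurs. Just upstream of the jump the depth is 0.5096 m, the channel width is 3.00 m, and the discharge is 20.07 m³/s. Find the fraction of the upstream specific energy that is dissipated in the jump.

q = Q/b = 20.07/3.00 = 6.690 m²/s; V₁ = q/y₁ = 13.13 m/s. Fr₁ = V₁/√(g·y₁) = 5.871.
From the momentum equation for a rectangular channel, y₂/y₁ = ½[√(1 + 8Fr₁²) − 1] = ½[√276.79 − 1] = 7.819.
y₂ = 7.819 × 0.5096 = 3.984 m.
E₁ = y₁ + V₁²/2g = 9.294 m. ΔE = (y₂ − y₁)³/(4y₁y₂) = 5.166 m. ΔE/E₁ = 5.166/9.294 = 0.556.

ΔE/E₁ = 0.556 (55.6%)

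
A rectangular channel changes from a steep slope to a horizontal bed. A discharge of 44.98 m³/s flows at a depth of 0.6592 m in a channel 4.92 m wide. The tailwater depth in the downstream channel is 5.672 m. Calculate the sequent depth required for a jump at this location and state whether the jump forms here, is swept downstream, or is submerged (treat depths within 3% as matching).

q = Q/b = 44.98/4.92 = 9.142 m²/s; V₁ = q/y₁ = 13.87 m/s. Fr₁ = V₁/√(g·y₁) = 5.454.
Sequent-depth ratio: y₂/y₁ = ½[√(1 + 8Fr₁²) − 1] = ½[√238.95 − 1] = 7.229.
y₂ = 7.229 × 0.6592 = 4.765 m.
Tailwater y_tw = 5.672 m: y_tw > y₂, so the jump is submerged.

y₂ = 4.765 m; the jump is submerged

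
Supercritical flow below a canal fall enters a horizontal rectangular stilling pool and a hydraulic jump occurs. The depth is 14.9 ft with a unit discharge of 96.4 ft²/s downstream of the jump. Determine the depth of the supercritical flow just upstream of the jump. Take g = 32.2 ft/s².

V₂ = q/y₂ = 96.4/14.9 = 6.47 ft/s; Fr₂ = V₂/√(g·y₂) = 0.295.
From the momentum equation (using Fr₂), y₁/y₂ = ½[√(1 + 8Fr₂²) − 1] = ½[√1.698 − 1] = 0.152.
y₁ = 0.152 × 14.9 = 2.26 ft.

y₁ = 2.26 ft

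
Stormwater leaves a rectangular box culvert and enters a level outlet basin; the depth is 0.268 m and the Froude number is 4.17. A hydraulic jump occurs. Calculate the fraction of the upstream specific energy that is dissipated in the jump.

Fr₁ = 4.17 (given).
Conjugate-depth relation: y₂/y₁ = ½[√(1 + 8Fr₁²) − 1] = ½[√140.1 − 1] = 5.42.
y₂ = 5.42 × 0.268 = 1.45 m.
E₁ = y₁(1 + Fr₁²/2) = 0.268×(1 + 4.17²/2) = 2.60 m. ΔE = (y₂ − y₁)³/(4y₁y₂) = 1.07 m. ΔE/E₁ = 1.07/2.60 = 0.411.

ΔE/E₁ = 0.411 (41.1%)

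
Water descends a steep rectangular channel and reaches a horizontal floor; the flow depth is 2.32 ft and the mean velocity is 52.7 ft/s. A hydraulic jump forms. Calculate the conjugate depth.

y₂ = 18.9 ft

Fr₁ = V₁/√(g·y₁) = 52.7/√(32.2×2.32) = 6.10.
Bélanger equation: y₂/y₁ = ½[√(1 + 8Fr₁²) − 1] = ½[√298.4 − 1] = 8.14.
y₂ = 8.14 × 2.32 = 18.9 ft.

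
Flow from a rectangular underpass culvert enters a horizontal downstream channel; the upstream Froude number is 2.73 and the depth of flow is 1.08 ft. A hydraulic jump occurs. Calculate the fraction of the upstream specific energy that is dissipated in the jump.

Fr₁ = 2.73 (given).
From the momentum equation for a rectangular channel, y₂/y₁ = ½[√(1 + 8Fr₁²) − 1] = ½[√60.62 − 1] = 3.39.
y₂ = 3.39 × 1.08 = 3.66 ft.
E₁ = y₁(1 + Fr₁²/2) = 1.08×(1 + 2.73²/2) = 5.10 ft. ΔE = (y₂ − y₁)³/(4y₁y₂) = 1.09 ft. ΔE/E₁ = 1.09/5.10 = 0.214.

ΔE/E₁ = 0.214 (21.4%)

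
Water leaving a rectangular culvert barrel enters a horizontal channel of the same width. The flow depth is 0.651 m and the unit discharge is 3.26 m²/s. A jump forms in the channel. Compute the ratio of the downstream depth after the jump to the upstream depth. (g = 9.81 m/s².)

y₂/y₁ = 2.35

V₁ = q/y₁ = 3.26/0.651 = 5.01 m/s. Fr₁ = V₁/√(g·y₁) = 5.01/√(9.81×0.651) = 1.98.
Conjugate-depth relation: y₂/y₁ = ½[√(1 + 8Fr₁²) − 1] = ½[√32.41 − 1] = 2.35.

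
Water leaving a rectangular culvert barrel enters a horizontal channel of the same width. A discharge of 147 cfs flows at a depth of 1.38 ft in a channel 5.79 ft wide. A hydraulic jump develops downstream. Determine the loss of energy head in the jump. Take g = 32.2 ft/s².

q = Q/b = 147/5.79 = 25.4 ft²/s; V₁ = q/y₁ = 18.4 ft/s. Fr₁ = V₁/√(g·y₁) = 2.76.
Bélanger equation: y₂/y₁ = ½[√(1 + 8Fr₁²) − 1] = ½[√61.94 − 1] = 3.43.
y₂ = 3.43 × 1.38 = 4.74 ft.
V₂ = q/y₂ = 25.4/4.74 = 5.36 ft/s. E₁ = y₁ + V₁²/2g = 6.64 ft; E₂ = y₂ + V₂²/2g = 5.19 ft. ΔE = E₁ − E₂ = 1.45 ft.

ΔE = 1.45 ft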